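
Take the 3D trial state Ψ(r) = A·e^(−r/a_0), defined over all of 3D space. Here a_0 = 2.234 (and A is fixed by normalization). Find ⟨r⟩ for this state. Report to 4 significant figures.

⟨r⟩ ≈ 3.351

The expectation value is the |Ψ|²-weighted average of r: ∫ r|Ψ|² 4πr² dr.
Recall ∫₀^∞ r^m e^(−r/β) dr = m!·β^(m+1), since the A² factors cancel between numerator and denominator, ⟨r⟩ = 3·a_0/2.
With a_0 = 2.234, ⟨r⟩ = 3.3510.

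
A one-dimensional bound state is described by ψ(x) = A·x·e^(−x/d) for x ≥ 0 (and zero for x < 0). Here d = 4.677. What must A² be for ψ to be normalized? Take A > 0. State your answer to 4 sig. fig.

A^2 ≈ 0.03910

The normalization condition is ∫|ψ|² dx = 1 from 0 to ∞.
Using ∫₀^∞ xⁿ e^(−αx) dx = n!/αⁿ⁺¹, carrying out the integral gives A² · d^3/4.
Substituting d = 4.677 gives A² = 0.039098, so A = 0.19773.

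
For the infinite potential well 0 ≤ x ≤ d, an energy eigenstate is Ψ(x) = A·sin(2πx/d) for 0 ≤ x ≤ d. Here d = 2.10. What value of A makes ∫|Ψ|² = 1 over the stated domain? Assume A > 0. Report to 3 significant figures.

A ≈ 0.976

We need A² ∫|f|² dx = 1, taking the integral from 0 to d.
The integral (without the A² prefactor) comes out to d/2.
So A² = (d/2)^(−1).
Plugging in d = 2.10 yields A = 0.9759.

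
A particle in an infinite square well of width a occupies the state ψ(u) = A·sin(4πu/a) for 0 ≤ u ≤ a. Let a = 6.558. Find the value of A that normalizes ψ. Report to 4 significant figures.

A ≈ 0.5522

Normalization requires ∫|ψ|² du = 1, integrated from 0 to a.
Using sin²θ = (1 − cos 2θ)/2, with ψ = A·sin(4πu/a), the integral evaluates to A²·[a/2].
Hence A² = 1/[a/2].
Substituting a = 6.558 gives A² = 0.30497, so A = 0.55224.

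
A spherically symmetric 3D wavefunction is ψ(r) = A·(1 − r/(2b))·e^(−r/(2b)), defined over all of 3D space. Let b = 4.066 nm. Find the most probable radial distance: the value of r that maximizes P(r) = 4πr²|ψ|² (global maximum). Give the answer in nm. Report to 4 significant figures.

r ≈ 21.29 nm

The maximum of P(r) = 4πr²|ψ|² occurs where its derivative vanishes.
Solving yields r = b·(√(5) + 3).
With b = 4.066, the most probable radial distance is 21.290 nm.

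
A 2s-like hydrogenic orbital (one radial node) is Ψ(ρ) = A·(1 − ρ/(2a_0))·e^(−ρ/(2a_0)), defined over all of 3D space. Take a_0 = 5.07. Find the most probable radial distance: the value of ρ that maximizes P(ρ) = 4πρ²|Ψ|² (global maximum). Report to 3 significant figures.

ρ ≈ 26.5

Differentiate P(ρ) = 4πρ²|Ψ|² with respect to ρ and set to zero.
This gives ρ = a_0·(√(5) + 3).
With a_0 = 5.07, the most probable radial distance is 26.55.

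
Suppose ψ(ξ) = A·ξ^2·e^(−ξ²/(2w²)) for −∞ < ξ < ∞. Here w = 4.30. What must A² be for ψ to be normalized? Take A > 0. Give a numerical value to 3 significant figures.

A^2 ≈ 0.000512

Normalization requires ∫|ψ|² dξ = 1, integrated from −∞ to ∞.
∫|ψ|² dξ = A²·(3·√(π)·w^5/4).
Setting this equal to 1 gives A² = 1/(3·√(π)·w^5/4).
Plugging in w = 4.30 yields A = 0.02262.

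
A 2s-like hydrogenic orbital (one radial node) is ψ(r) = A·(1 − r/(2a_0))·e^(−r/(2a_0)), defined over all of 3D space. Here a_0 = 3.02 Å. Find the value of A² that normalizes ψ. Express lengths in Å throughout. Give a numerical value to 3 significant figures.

A^2 ≈ 0.00144 Å^(-3)

We need A² ∫|f|² 4πr² dr = 1, taking the integral from 0 to ∞.
(Spherical symmetry: dV = 4πr² dr.)
∫|ψ|² 4πr² dr = A²·(8·π·a_0^3).
Setting this equal to 1 gives A² = 1/(8·π·a_0^3).
Plugging in a_0 = 3.02 yields A = 0.03801.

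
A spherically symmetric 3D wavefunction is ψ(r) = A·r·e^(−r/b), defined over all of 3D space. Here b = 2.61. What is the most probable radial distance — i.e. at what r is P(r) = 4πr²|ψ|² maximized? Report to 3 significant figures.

r ≈ 5.22

Set d/dr [P(r) = 4πr²|ψ|²] = 0 and solve for r > 0.
Solving yields r = 2·b.
With b = 2.61, the most probable radial distance is 5.220.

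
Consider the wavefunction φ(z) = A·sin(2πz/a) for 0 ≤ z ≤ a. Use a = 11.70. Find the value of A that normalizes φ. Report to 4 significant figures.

The normalization condition is ∫|φ|² dz = 1 from 0 to a.
With φ = A·sin(2πz/a), the integral evaluates to A²·[a/2].
Hence A² = 1/[a/2].
Substituting a = 11.70 gives A² = 0.17094, so A = 0.41345.

A ≈ 0.4134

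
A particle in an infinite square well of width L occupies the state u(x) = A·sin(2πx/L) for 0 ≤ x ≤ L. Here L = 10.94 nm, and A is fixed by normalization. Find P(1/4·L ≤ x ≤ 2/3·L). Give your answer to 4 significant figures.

P ≈ 0.3478

|u|² is the probability density, so P = ∫_{1/4·L}^{2/3·L} |u|² dx.
With A² fixed by ∫|u|² = 1, i.e. A² = (L/2)^(−1), substitute and integrate.
Substituting t = x/L, A² and the length scale cancel in the ratio: P = ∫_{1/4}^{2/3} sin(2·π·t)^2 dt / ∫_{0}^{1} sin(2·π·t)^2 dt.
Using ∫ sin(2·π·t)^2 dt = t/2 - sin(4·π·t)/(8·π), the numerator is -√(3)/(16·π) + 5/24 and the denominator is 1/2.
Taking the ratio, P = -√(3)/(8·π) + 5/12.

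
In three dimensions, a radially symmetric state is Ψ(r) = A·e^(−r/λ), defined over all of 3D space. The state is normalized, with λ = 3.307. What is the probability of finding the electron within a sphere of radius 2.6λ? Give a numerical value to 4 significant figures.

P = ∫ |Ψ|² 4πr² dr over r ≤ 2.6λ.
A² is fixed by ∫₀^∞ 4πr²|Ψ|² dr = 1, i.e. A² = (π·λ^3)^(−1).
Substituting u = r/λ, A², 4π and the length scale all cancel in the ratio: P = ∫_{0}^{2.6} u^2·e^(-2·u) du / ∫_{0}^{∞} u^2·e^(-2·u) du.
An antiderivative of u^2·e^(-2·u) is -(2·u^2 + 2·u + 1)·e^(-2·u)/4; evaluating from 0 to 2.6 gives 1/4 - 493·e^(-26/5)/100, while the full integral is 1/4.
Taking the ratio yields P = 0.89121.

P ≈ 0.8912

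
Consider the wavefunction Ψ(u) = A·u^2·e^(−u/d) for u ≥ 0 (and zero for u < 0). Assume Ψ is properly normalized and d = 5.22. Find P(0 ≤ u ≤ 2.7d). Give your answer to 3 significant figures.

|Ψ|² is the probability density, so P = ∫_{0}^{2.7d} |Ψ|² du.
The normalization integral ∫|Ψ|²du over the whole domain equals 3·d^5/4·A², and A² cancels in the ratio.
In terms of t = u/d (A² and the length scale cancel between numerator and denominator), P = [∫_{0}^{2.7} t^4·e^(-2·t) dt] / [∫_{0}^{∞} t^4·e^(-2·t) dt].
Using ∫ t^4·e^(-2·t) dt = -(t^4/2 + t^3 + 3·t^2/2 + 3·t/2 + 3/4)·e^(-2·t), the numerator is ≈ 0.47002 and the denominator is 3/4.
The result is P = 0.6267.

P ≈ 0.627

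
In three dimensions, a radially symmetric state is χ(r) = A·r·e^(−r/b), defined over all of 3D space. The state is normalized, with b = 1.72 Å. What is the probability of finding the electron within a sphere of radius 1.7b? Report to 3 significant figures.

P ≈ 0.256

P = ∫ |χ|² 4πr² dr over r ≤ 1.7b.
The full normalization integral is A²·[3·π·b^5] = 1, fixing A².
In terms of u = r/b (A², 4π and the length scale all cancel between numerator and denominator), P = [∫_{0}^{1.7} u^4·e^(-2·u) du] / [∫_{0}^{∞} u^4·e^(-2·u) du].
With ∫ u^4·e^(-2·u) du = -(u^4/2 + u^3 + 3·u^2/2 + 3·u/2 + 3/4)·e^(-2·u) + C, the region integral is ≈ 0.19186 and the full one is 3/4.
Taking the ratio yields P = 0.2558.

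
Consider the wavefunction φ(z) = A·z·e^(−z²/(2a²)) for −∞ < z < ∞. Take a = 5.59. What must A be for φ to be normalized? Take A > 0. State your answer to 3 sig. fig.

A ≈ 0.0804

The normalization condition is ∫|φ|² dz = 1 from −∞ to ∞.
With φ = A·z·e^(−z²/(2a²)), the integral evaluates to A²·[√(π)·a^3/2].
Hence A² = 1/[√(π)·a^3/2].
Substituting a = 5.59 gives A² = 0.006460, so A = 0.08037.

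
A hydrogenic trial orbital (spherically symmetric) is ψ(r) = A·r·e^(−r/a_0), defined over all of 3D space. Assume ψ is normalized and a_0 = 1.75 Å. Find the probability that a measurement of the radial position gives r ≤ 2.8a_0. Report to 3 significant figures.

P ≈ 0.658

P = ∫ |ψ|² 4πr² dr over r ≤ 2.8a_0.
The full normalization integral is A²·[3·π·a_0^5] = 1, fixing A².
In terms of u = r/a_0 (A², 4π and the length scale all cancel between numerator and denominator), P = [∫_{0}^{2.8} u^4·e^(-2·u) du] / [∫_{0}^{∞} u^4·e^(-2·u) du].
An antiderivative of u^4·e^(-2·u) is -(u^4/2 + u^3 + 3·u^2/2 + 3·u/2 + 3/4)·e^(-2·u); evaluating from 0 to 2.8 gives ≈ 0.49339, while the full integral is 3/4.
Taking the ratio yields P = 0.6578.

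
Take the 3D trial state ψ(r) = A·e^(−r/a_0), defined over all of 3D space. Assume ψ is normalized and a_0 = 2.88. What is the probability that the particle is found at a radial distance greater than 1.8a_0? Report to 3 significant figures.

P ≈ 0.303

Integrate the radial probability density 4πr²|ψ|² over r > 1.8a_0.
The full normalization integral is A²·[π·a_0^3] = 1, fixing A².
In terms of u = r/a_0 (A², 4π and the length scale all cancel between numerator and denominator), P = [∫_{1.8}^{∞} u^2·e^(-2·u) du] / [∫_{0}^{∞} u^2·e^(-2·u) du].
An antiderivative of u^2·e^(-2·u) is -(2·u^2 + 2·u + 1)·e^(-2·u)/4; evaluating from 1.8 to ∞ gives 277·e^(-18/5)/100, while the full integral is 1/4.
The region integral divided by the full integral gives P = 0.3027.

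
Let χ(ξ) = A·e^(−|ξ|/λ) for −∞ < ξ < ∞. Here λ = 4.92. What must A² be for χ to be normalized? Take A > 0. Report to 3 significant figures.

A^2 ≈ 0.203

The normalization condition is ∫|χ|² dξ = 1 from −∞ to ∞.
∫|χ|² dξ = A²·(λ).
Hence A² = 1/[λ].
Plugging in λ = 4.92 yields A = 0.4508.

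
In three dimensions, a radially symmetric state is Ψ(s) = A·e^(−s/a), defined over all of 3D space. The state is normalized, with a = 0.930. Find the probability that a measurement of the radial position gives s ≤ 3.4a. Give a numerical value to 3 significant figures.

P = ∫ |Ψ|² 4πs² ds over s ≤ 3.4a.
Normalization gives A² = 1/(π·a^3).
In terms of u = s/a (A², 4π and the length scale all cancel between numerator and denominator), P = [∫_{0}^{3.4} u^2·e^(-2·u) du] / [∫_{0}^{∞} u^2·e^(-2·u) du].
Using ∫ u^2·e^(-2·u) du = -(2·u^2 + 2·u + 1)·e^(-2·u)/4, the numerator is 1/4 - 773·e^(-34/5)/100 and the denominator is 1/4.
The region integral divided by the full integral gives P = 0.9656.

P ≈ 0.966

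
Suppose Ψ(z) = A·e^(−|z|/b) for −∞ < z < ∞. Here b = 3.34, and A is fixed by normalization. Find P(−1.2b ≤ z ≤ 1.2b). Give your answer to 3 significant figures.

The probability is P = ∫ |Ψ|² dz over [−1.2b, 1.2b].
The normalization integral ∫|Ψ|²dz over the whole domain equals b·A², and A² cancels in the ratio.
By symmetry take twice the z ≥ 0 contribution in numerator and denominator; the 2's cancel. Let u = z/b; then A² and the length scale cancel, so P = ∫_{0}^{1.2} e^(-2·u) du ÷ ∫_{0}^{∞} e^(-2·u) du.
An antiderivative of e^(-2·u) is -e^(-2·u)/2; evaluating from 0 to 1.2 gives 1/2 - e^(-12/5)/2, while the full integral is 1/2.
Evaluating gives P = 0.9093.

P ≈ 0.909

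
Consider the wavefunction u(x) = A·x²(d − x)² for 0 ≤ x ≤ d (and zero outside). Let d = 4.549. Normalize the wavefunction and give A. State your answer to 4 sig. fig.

A ≈ 0.02748

Require ∫ |u|² dx = 1 over the whole domain.
Expanding the polynomial and integrating term by term, with u = A·x²(d − x)², the integral evaluates to A²·[d^9/630].
Hence A² = 1/[d^9/630].
Plugging in d = 4.549 yields A = 0.027482.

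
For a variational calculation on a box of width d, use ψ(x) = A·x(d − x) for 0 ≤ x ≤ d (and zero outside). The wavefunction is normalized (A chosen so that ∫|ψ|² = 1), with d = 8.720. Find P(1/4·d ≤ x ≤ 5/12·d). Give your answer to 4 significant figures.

P = ∫_{1/4·d}^{5/12·d} |ψ(x)|² dx.
With A² fixed by ∫|ψ|² = 1, i.e. A² = (d^5/30)^(−1), substitute and integrate.
In terms of u = x/d (A² and the length scale cancel between numerator and denominator), P = [∫_{1/4}^{5/12} u^2·(1 - u)^2 du] / [∫_{0}^{1} u^2·(1 - u)^2 du].
With ∫ u^2·(1 - u)^2 du = u^3·(6·u^2 - 15·u + 10)/30 + C, the region integral is ≈ 0.00810346 and the full one is 1/30.
The result is P = 0.24310.

P ≈ 0.2431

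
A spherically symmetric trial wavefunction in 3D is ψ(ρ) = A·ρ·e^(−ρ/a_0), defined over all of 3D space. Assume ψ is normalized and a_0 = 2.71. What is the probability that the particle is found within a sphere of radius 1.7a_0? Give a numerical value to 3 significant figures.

P ≈ 0.256

P = ∫ |ψ|² 4πρ² dρ over ρ ≤ 1.7a_0.
A² is fixed by ∫₀^∞ 4πρ²|ψ|² dρ = 1, i.e. A² = (3·π·a_0^5)^(−1).
In terms of u = ρ/a_0 (A², 4π and the length scale all cancel between numerator and denominator), P = [∫_{0}^{1.7} u^4·e^(-2·u) du] / [∫_{0}^{∞} u^4·e^(-2·u) du].
Using ∫ u^4·e^(-2·u) du = -(u^4/2 + u^3 + 3·u^2/2 + 3·u/2 + 3/4)·e^(-2·u), the numerator is ≈ 0.19186 and the denominator is 3/4.
This evaluates to P = 0.2558.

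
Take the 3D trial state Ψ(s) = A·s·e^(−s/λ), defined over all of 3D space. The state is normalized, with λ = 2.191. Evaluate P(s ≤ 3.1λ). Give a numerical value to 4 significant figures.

P = ∫ |Ψ|² 4πs² ds over s ≤ 3.1λ.
A² is fixed by ∫₀^∞ 4πs²|Ψ|² ds = 1, i.e. A² = (3·π·λ^5)^(−1).
In terms of u = s/λ (A², 4π and the length scale all cancel between numerator and denominator), P = [∫_{0}^{3.1} u^4·e^(-2·u) du] / [∫_{0}^{∞} u^4·e^(-2·u) du].
With ∫ u^4·e^(-2·u) du = -(u^4/2 + u^3 + 3·u^2/2 + 3·u/2 + 3/4)·e^(-2·u) + C, the region integral is ≈ 0.555617 and the full one is 3/4.
This evaluates to P = 0.74082.

P ≈ 0.7408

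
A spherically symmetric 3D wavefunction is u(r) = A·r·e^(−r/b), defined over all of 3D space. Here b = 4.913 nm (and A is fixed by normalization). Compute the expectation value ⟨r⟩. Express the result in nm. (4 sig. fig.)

⟨r⟩ ≈ 12.28 nm

By definition ⟨r⟩ = ∫ r |u(r)|² 4πr² dr.
Recall ∫₀^∞ r^m e^(−r/β) dr = m!·β^(m+1), the ratio of the moment integral to the normalization integral gives ⟨r⟩ = 5·b/2.
Putting b = 4.913 gives 12.283.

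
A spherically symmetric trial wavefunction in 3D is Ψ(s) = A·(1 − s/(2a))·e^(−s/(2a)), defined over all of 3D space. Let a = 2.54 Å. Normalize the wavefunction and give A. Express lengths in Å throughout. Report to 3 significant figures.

Normalization requires ∫|Ψ|² 4πs² ds = 1, integrated from 0 to ∞.
With Ψ = A·(1 − s/(2a))·e^(−s/(2a)), the integral evaluates to A²·[8·π·a^3].
With a = 2.54: A² = 0.002428 and A = 0.04928.

A ≈ 0.0493 Å^(-3/2)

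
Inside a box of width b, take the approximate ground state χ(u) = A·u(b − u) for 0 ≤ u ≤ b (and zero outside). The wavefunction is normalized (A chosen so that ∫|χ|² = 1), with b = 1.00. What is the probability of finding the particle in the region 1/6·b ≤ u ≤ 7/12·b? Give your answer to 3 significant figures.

P ≈ 0.618

P = ∫_{1/6·b}^{7/12·b} |χ(u)|² du.
With A² fixed by ∫|χ|² = 1, i.e. A² = (b^5/30)^(−1), substitute and integrate.
Let t = u/b; then A² and the length scale cancel, so P = ∫_{1/6}^{7/12} t^2·(1 - t)^2 dt ÷ ∫_{0}^{1} t^2·(1 - t)^2 dt.
With ∫ t^2·(1 - t)^2 dt = t^3·(6·t^2 - 15·t + 10)/30 + C, the region integral is ≈ 0.020596 and the full one is 1/30.
Taking the ratio, P = 0.6179.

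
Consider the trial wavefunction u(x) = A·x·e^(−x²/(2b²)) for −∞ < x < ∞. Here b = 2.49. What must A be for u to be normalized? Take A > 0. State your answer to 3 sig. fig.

A ≈ 0.270

Normalization requires ∫|u|² dx = 1, integrated from −∞ to ∞.
Carrying out the integral gives A² · √(π)·b^3/2.
Substituting b = 2.49 gives A² = 0.07309, so A = 0.2704.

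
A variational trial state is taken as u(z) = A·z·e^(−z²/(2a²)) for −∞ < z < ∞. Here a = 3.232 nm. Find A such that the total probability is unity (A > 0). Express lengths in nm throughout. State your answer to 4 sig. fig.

We need A² ∫|f|² dz = 1, taking the integral from −∞ to ∞.
With ∫_{−∞}^{∞} z^(2m) e^(−αz²) dz = (2m−1)!!·√π / (2^m α^(m+1/2)), with u = A·z·e^(−z²/(2a²)), the integral evaluates to A²·[√(π)·a^3/2].
Plugging in a = 3.232 yields A = 0.18282.

A ≈ 0.1828 nm^(-3/2)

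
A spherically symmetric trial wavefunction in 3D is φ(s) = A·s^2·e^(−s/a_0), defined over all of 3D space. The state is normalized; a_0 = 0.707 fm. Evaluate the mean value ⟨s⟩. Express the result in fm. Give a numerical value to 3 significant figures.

The expectation value is the |φ|²-weighted average of s: ∫ s|φ|² 4πs² ds.
Evaluating both integrals, ⟨s⟩ = 7·a_0/2.
With a_0 = 0.707, ⟨s⟩ = 2.475.

⟨s⟩ ≈ 2.47 fm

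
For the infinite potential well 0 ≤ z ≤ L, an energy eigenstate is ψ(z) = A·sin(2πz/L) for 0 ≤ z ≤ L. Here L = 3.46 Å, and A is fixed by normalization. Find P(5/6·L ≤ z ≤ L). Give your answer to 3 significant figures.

P = ∫_{5/6·L}^{L} |ψ(z)|² dz.
The normalization integral ∫|ψ|²dz over the whole domain equals L/2·A², and A² cancels in the ratio.
Let u = z/L; then A² and the length scale cancel, so P = ∫_{5/6}^{1} sin(2·π·u)^2 du ÷ ∫_{0}^{1} sin(2·π·u)^2 du.
Using ∫ sin(2·π·u)^2 du = u/2 - sin(4·π·u)/(8·π), the numerator is -√(3)/(16·π) + 1/12 and the denominator is 1/2.
Evaluating gives P = (-√(3)/8 + π/6)/π.

P ≈ 0.0978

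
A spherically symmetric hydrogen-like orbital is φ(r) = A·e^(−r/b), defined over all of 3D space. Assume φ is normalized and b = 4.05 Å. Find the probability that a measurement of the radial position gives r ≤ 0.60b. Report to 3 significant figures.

Integrate the radial probability density 4πr²|φ|² over r ≤ 0.60b.
A² is fixed by ∫₀^∞ 4πr²|φ|² dr = 1, i.e. A² = (π·b^3)^(−1).
Substituting u = r/b, A², 4π and the length scale all cancel in the ratio: P = ∫_{0}^{0.60} u^2·e^(-2·u) du / ∫_{0}^{∞} u^2·e^(-2·u) du.
With ∫ u^2·e^(-2·u) du = -(2·u^2 + 2·u + 1)·e^(-2·u)/4 + C, the region integral is 1/4 - 73·e^(-6/5)/100 and the full one is 1/4.
Taking the ratio yields P = 0.1205.

P ≈ 0.121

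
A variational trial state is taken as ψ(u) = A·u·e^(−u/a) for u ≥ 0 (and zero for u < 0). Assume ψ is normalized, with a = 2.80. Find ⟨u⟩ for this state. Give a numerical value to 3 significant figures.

⟨u⟩ ≈ 4.20

The expectation value is the |ψ|²-weighted average of u: ∫ u|ψ|² du.
Using ∫₀^∞ uⁿ e^(−αu) du = n!/αⁿ⁺¹, the ratio of the moment integral to the normalization integral gives ⟨u⟩ = 3·a/2.
Putting a = 2.80 gives 4.200.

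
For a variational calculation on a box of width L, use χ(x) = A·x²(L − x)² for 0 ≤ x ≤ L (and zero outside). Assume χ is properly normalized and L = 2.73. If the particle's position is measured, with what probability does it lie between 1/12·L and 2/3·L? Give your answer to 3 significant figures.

P ≈ 0.855

|χ|² is the probability density, so P = ∫_{1/12·L}^{2/3·L} |χ|² dx.
The normalization integral ∫|χ|²dx over the whole domain equals L^9/630·A², and A² cancels in the ratio.
Let u = x/L; then A² and the length scale cancel, so P = ∫_{1/12}^{2/3} u^4·(1 - u)^4 du ÷ ∫_{0}^{1} u^4·(1 - u)^4 du.
An antiderivative of u^4·(1 - u)^4 is u^5·(70·u^4 - 315·u^3 + 540·u^2 - 420·u + 126)/630; evaluating from 1/12 to 2/3 gives ≈ 0.0013568, while the full integral is 1/630.
This works out to P = 0.8548.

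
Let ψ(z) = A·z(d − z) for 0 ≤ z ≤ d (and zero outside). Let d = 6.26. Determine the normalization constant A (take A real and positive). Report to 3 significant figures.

Normalization requires ∫|ψ|² dz = 1, integrated from 0 to d.
The integral (without the A² prefactor) comes out to d^5/30.
So A² = (d^5/30)^(−1).
Substituting d = 6.26 gives A² = 0.003121, so A = 0.05586.

A ≈ 0.0559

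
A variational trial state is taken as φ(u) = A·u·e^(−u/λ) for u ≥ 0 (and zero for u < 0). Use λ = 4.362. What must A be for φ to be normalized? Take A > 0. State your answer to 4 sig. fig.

We need A² ∫|f|² du = 1, taking the integral from 0 to ∞.
With ∫₀^∞ u^2 e^(−αu) du = 2!/α^3, with φ = A·u·e^(−u/λ), the integral evaluates to A²·[λ^3/4].
So A² = (λ^3/4)^(−1).
Substituting λ = 4.362 gives A² = 0.048195, so A = 0.21953.

A ≈ 0.2195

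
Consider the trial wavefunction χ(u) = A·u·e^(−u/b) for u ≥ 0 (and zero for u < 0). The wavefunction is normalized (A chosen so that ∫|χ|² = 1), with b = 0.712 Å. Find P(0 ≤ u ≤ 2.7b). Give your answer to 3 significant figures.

P ≈ 0.905

P = ∫_{0}^{2.7b} |χ(u)|² du.
Since A² = 1/(b^3/4), this is the region integral divided by the full normalization integral.
Substituting t = u/b, A² and the length scale cancel in the ratio: P = ∫_{0}^{2.7} t^2·e^(-2·t) dt / ∫_{0}^{∞} t^2·e^(-2·t) dt.
Using ∫ t^2·e^(-2·t) dt = -(2·t^2 + 2·t + 1)·e^(-2·t)/4, the numerator is 1/4 - 1049·e^(-27/5)/200 and the denominator is 1/4.
Evaluating gives P = 0.9052.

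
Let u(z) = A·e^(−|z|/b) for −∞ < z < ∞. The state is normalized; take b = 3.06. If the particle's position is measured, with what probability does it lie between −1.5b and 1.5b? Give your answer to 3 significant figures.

P ≈ 0.950

The probability is P = ∫ |u|² dz over [−1.5b, 1.5b].
With A² fixed by ∫|u|² = 1, i.e. A² = (b)^(−1), substitute and integrate.
By symmetry take twice the z ≥ 0 contribution in numerator and denominator; the 2's cancel. In terms of t = z/b (A² and the length scale cancel between numerator and denominator), P = [∫_{0}^{1.5} e^(-2·t) dt] / [∫_{0}^{∞} e^(-2·t) dt].
An antiderivative of e^(-2·t) is -e^(-2·t)/2; evaluating from 0 to 1.5 gives 1/2 - e^(-3)/2, while the full integral is 1/2.
Evaluating gives P = 0.9502.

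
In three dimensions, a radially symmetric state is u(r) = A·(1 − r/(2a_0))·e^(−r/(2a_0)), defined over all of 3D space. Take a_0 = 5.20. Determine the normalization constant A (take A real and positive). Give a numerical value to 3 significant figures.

Require ∫ |u|² 4πr² dr = 1 over the whole domain.
In 3D with spherical symmetry the volume element is 4πr² dr.
Recall ∫₀^∞ r^m e^(−r/β) dr = m!·β^(m+1), carrying out the integral gives A² · 8·π·a_0^3.
Plugging in a_0 = 5.20 yields A = 0.01682.

A ≈ 0.0168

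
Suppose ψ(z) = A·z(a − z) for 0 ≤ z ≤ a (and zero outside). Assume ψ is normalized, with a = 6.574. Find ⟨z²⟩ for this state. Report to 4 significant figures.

The expectation value is the |ψ|²-weighted average of z^2: ∫ z^2|ψ|² dz.
Since the A² factors cancel between numerator and denominator, ⟨z²⟩ = 2·a^2/7.
Putting a = 6.574 gives 12.348.

⟨z^2⟩ ≈ 12.35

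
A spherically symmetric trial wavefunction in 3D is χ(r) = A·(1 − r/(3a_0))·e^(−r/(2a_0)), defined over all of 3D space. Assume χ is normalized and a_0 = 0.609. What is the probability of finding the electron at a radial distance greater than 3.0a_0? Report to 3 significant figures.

P ≈ 0.647

With dV = 4πr²dr, the probability is ∫|χ|² dV over r > 3.0a_0.
A² is fixed by ∫₀^∞ 4πr²|χ|² dr = 1, i.e. A² = (8·π·a_0^3/3)^(−1).
Let u = r/a_0; then A², 4π and the length scale all cancel, so P = ∫_{3.0}^{∞} u^2·(1 - u/3)^2·e^(-u) du ÷ ∫_{0}^{∞} u^2·(1 - u/3)^2·e^(-u) du.
With ∫ u^2·(1 - u/3)^2·e^(-u) du = (-u^4 + 2·u^3 - 3·u^2 - 6·u - 6)·e^(-u)/9 + C, the region integral is 26·e^(-3)/3 and the full one is 2/3.
This evaluates to P = 0.6472.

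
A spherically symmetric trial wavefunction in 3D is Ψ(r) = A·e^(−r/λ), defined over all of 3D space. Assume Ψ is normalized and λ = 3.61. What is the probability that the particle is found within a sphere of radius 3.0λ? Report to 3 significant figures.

P ≈ 0.938

P = ∫ |Ψ|² 4πr² dr over r ≤ 3.0λ.
A² is fixed by ∫₀^∞ 4πr²|Ψ|² dr = 1, i.e. A² = (π·λ^3)^(−1).
Let u = r/λ; then A², 4π and the length scale all cancel, so P = ∫_{0}^{3.0} u^2·e^(-2·u) du ÷ ∫_{0}^{∞} u^2·e^(-2·u) du.
With ∫ u^2·e^(-2·u) du = -(2·u^2 + 2·u + 1)·e^(-2·u)/4 + C, the region integral is 1/4 - 25·e^(-6)/4 and the full one is 1/4.
This evaluates to P = 0.9380.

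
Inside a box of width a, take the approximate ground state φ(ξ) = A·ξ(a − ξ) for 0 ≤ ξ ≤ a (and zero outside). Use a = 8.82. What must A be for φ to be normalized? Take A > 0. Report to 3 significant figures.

A ≈ 0.0237

We need A² ∫|f|² dξ = 1, taking the integral from 0 to a.
∫|φ|² dξ = A²·(a^5/30).
With a = 8.82: A² = 0.0005621 and A = 0.02371.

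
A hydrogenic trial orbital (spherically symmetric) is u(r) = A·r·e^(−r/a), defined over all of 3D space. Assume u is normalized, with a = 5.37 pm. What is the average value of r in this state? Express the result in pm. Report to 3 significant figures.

⟨r⟩ = ∫ r |u|² 4πr² dr over the full domain.
Using ∫₀^∞ rⁿ e^(−αr) dr = n!/αⁿ⁺¹, the ratio of the moment integral to the normalization integral gives ⟨r⟩ = 5·a/2.
Putting a = 5.37 gives 13.43.

⟨r⟩ ≈ 13.4 pm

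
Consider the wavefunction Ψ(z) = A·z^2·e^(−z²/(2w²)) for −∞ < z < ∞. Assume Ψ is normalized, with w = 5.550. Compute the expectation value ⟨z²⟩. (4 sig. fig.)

⟨z^2⟩ ≈ 77.01

By definition ⟨z²⟩ = ∫ z^2 |Ψ(z)|² dz.
Using the Gaussian integral ∫_{−∞}^{∞} e^(−αz²) dz = √(π/α), since the A² factors cancel between numerator and denominator, ⟨z²⟩ = 5·w^2/2.
With w = 5.550, ⟨z^2⟩ = 77.006.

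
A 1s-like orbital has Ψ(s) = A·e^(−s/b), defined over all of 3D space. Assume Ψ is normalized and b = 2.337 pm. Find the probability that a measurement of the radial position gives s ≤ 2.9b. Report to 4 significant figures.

P ≈ 0.9285

With dV = 4πs²ds, the probability is ∫|Ψ|² dV over s ≤ 2.9b.
A² is fixed by ∫₀^∞ 4πs²|Ψ|² ds = 1, i.e. A² = (π·b^3)^(−1).
Substituting u = s/b, A², 4π and the length scale all cancel in the ratio: P = ∫_{0}^{2.9} u^2·e^(-2·u) du / ∫_{0}^{∞} u^2·e^(-2·u) du.
With ∫ u^2·e^(-2·u) du = -(2·u^2 + 2·u + 1)·e^(-2·u)/4 + C, the region integral is 1/4 - 1181·e^(-29/5)/200 and the full one is 1/4.
The region integral divided by the full integral gives P = 0.92849.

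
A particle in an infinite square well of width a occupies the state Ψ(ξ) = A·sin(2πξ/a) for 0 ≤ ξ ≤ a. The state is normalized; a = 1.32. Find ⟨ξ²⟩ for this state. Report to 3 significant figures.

⟨ξ^2⟩ ≈ 0.559

⟨ξ²⟩ = ∫ ξ^2 |Ψ|² dξ over the full domain.
The ratio of the moment integral to the normalization integral gives ⟨ξ²⟩ = -a^2/(8·π^2) + a^2/3.
Putting a = 1.32 gives 0.5587.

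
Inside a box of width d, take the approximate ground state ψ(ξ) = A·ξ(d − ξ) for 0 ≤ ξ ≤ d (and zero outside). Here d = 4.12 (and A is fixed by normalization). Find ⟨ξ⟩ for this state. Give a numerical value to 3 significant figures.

⟨ξ⟩ ≈ 2.06

⟨ξ⟩ = ∫ ξ |ψ|² dξ over the full domain.
Expanding the polynomial and integrating term by term, evaluating both integrals, ⟨ξ⟩ = d/2.
Putting d = 4.12 gives 2.060.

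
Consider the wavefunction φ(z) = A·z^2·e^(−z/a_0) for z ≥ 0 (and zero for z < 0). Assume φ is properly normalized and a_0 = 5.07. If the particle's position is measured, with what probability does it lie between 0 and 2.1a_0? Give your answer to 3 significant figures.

|φ|² is the probability density, so P = ∫_{0}^{2.1a_0} |φ|² dz.
The normalization integral ∫|φ|²dz over the whole domain equals 3·a_0^5/4·A², and A² cancels in the ratio.
Substituting u = z/a_0, A² and the length scale cancel in the ratio: P = ∫_{0}^{2.1} u^4·e^(-2·u) du / ∫_{0}^{∞} u^4·e^(-2·u) du.
With ∫ u^4·e^(-2·u) du = -(u^4/2 + u^3 + 3·u^2/2 + 3·u/2 + 3/4)·e^(-2·u) + C, the region integral is ≈ 0.30763 and the full one is 3/4.
The result is P = 0.4102.

P ≈ 0.410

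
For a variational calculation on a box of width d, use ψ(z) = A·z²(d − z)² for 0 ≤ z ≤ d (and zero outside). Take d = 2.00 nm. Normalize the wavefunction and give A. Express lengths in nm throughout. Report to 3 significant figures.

A ≈ 1.11 nm^(-9/2)

We need A² ∫|f|² dz = 1, taking the integral from 0 to d.
∫|ψ|² dz = A²·(d^9/630).
Setting this equal to 1 gives A² = 1/(d^9/630).
With d = 2.00: A² = 1.230 and A = 1.109.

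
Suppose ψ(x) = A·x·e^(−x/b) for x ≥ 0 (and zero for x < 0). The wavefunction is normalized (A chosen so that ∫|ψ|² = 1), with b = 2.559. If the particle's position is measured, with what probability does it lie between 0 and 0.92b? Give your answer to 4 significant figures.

|ψ|² is the probability density, so P = ∫_{0}^{0.92b} |ψ|² dx.
With A² fixed by ∫|ψ|² = 1, i.e. A² = (b^3/4)^(−1), substitute and integrate.
In terms of u = x/b (A² and the length scale cancel between numerator and denominator), P = [∫_{0}^{0.92} u^2·e^(-2·u) du] / [∫_{0}^{∞} u^2·e^(-2·u) du].
An antiderivative of u^2·e^(-2·u) is -(2·u^2 + 2·u + 1)·e^(-2·u)/4; evaluating from 0 to 0.92 gives 1/4 - 2833·e^(-46/25)/2500, while the full integral is 1/4.
The result is P = 0.28011.

P ≈ 0.2801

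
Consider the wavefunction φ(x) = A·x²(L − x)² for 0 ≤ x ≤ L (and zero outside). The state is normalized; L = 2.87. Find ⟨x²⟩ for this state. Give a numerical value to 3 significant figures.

⟨x^2⟩ ≈ 2.25

The expectation value is the |φ|²-weighted average of x^2: ∫ x^2|φ|² dx.
Evaluating both integrals, ⟨x²⟩ = 3·L^2/11.
With L = 2.87, ⟨x^2⟩ = 2.246.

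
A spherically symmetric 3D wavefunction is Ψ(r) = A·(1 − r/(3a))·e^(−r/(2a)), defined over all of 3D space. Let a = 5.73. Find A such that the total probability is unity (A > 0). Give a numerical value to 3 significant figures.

A ≈ 0.0252

We need A² ∫|f|² 4πr² dr = 1, taking the integral from 0 to ∞.
The integral (without the A² prefactor) comes out to 8·π·a^3/3.
Substituting a = 5.73 gives A² = 0.0006345, so A = 0.02519.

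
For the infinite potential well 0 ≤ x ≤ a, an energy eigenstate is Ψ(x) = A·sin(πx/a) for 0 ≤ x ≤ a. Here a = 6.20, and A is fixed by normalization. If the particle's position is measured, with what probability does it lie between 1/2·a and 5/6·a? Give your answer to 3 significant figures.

|Ψ|² is the probability density, so P = ∫_{1/2·a}^{5/6·a} |Ψ|² dx.
Since A² = 1/(a/2), this is the region integral divided by the full normalization integral.
In terms of u = x/a (A² and the length scale cancel between numerator and denominator), P = [∫_{1/2}^{5/6} sin(π·u)^2 du] / [∫_{0}^{1} sin(π·u)^2 du].
With ∫ sin(π·u)^2 du = u/2 - sin(2·π·u)/(4·π) + C, the region integral is √(3)/(8·π) + 1/6 and the full one is 1/2.
This works out to P = (√(3)/4 + π/3)/π.

P ≈ 0.471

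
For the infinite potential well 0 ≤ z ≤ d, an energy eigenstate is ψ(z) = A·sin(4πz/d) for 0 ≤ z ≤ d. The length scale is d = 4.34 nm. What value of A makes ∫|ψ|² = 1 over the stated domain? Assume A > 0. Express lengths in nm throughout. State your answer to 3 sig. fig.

The normalization condition is ∫|ψ|² dz = 1 from 0 to d.
Carrying out the integral gives A² · d/2.
Hence A² = 1/[d/2].
Substituting d = 4.34 gives A² = 0.4608, so A = 0.6788.

A ≈ 0.679 nm^(-1/2)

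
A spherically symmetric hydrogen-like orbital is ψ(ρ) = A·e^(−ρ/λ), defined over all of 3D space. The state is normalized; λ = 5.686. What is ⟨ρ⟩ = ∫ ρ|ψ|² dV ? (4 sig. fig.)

The expectation value is the |ψ|²-weighted average of ρ: ∫ ρ|ψ|² 4πρ² dρ.
Using ∫₀^∞ ρⁿ e^(−αρ) dρ = n!/αⁿ⁺¹, evaluating both integrals, ⟨ρ⟩ = 3·λ/2.
With λ = 5.686, ⟨ρ⟩ = 8.5290.

⟨ρ⟩ ≈ 8.529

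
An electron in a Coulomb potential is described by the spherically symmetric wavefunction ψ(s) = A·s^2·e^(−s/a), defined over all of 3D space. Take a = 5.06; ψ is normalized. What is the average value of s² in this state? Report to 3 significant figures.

⟨s^2⟩ ≈ 358

⟨s²⟩ = ∫ s^2 |ψ|² 4πs² ds over the full domain.
Using ∫₀^∞ sⁿ e^(−αs) ds = n!/αⁿ⁺¹, since the A² factors cancel between numerator and denominator, ⟨s²⟩ = 14·a^2.
Putting a = 5.06 gives 358.5.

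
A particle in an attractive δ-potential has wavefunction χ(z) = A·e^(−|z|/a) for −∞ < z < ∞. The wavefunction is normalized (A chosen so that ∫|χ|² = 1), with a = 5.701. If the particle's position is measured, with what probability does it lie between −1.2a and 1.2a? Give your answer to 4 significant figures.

P ≈ 0.9093

P = ∫_{−1.2a}^{1.2a} |χ(z)|² dz.
Since A² = 1/(a), this is the region integral divided by the full normalization integral.
By symmetry take twice the z ≥ 0 contribution in numerator and denominator; the 2's cancel. Substituting u = z/a, A² and the length scale cancel in the ratio: P = ∫_{0}^{1.2} e^(-2·u) du / ∫_{0}^{∞} e^(-2·u) du.
Using ∫ e^(-2·u) du = -e^(-2·u)/2, the numerator is 1/2 - e^(-12/5)/2 and the denominator is 1/2.
Taking the ratio, P = 0.90928.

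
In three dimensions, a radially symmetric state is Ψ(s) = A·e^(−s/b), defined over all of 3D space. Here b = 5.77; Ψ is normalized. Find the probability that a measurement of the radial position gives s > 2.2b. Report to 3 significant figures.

P ≈ 0.185

With dV = 4πs²ds, the probability is ∫|Ψ|² dV over s > 2.2b.
The full normalization integral is A²·[π·b^3] = 1, fixing A².
In terms of u = s/b (A², 4π and the length scale all cancel between numerator and denominator), P = [∫_{2.2}^{∞} u^2·e^(-2·u) du] / [∫_{0}^{∞} u^2·e^(-2·u) du].
With ∫ u^2·e^(-2·u) du = -(2·u^2 + 2·u + 1)·e^(-2·u)/4 + C, the region integral is 377·e^(-22/5)/100 and the full one is 1/4.
This evaluates to P = 0.1851.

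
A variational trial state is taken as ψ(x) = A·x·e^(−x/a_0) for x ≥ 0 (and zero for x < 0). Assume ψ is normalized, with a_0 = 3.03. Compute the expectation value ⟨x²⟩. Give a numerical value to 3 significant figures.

⟨x²⟩ = ∫ x^2 |ψ|² dx over the full domain.
Evaluating both integrals, ⟨x²⟩ = 3·a_0^2.
Putting a_0 = 3.03 gives 27.54.

⟨x^2⟩ ≈ 27.5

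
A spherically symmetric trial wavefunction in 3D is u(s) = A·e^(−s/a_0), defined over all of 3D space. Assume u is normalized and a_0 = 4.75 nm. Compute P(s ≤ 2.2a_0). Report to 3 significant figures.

With dV = 4πs²ds, the probability is ∫|u|² dV over s ≤ 2.2a_0.
A² is fixed by ∫₀^∞ 4πs²|u|² ds = 1, i.e. A² = (π·a_0^3)^(−1).
Substituting t = s/a_0, A², 4π and the length scale all cancel in the ratio: P = ∫_{0}^{2.2} t^2·e^(-2·t) dt / ∫_{0}^{∞} t^2·e^(-2·t) dt.
An antiderivative of t^2·e^(-2·t) is -(2·t^2 + 2·t + 1)·e^(-2·t)/4; evaluating from 0 to 2.2 gives 1/4 - 377·e^(-22/5)/100, while the full integral is 1/4.
This evaluates to P = 0.8149.

P ≈ 0.815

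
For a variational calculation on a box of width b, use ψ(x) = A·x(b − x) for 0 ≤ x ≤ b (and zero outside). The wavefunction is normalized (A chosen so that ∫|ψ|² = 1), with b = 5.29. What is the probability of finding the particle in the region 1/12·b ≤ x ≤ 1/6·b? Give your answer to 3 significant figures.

P ≈ 0.0304

The probability is P = ∫ |ψ|² dx over [1/12·b, 1/6·b].
Since A² = 1/(b^5/30), this is the region integral divided by the full normalization integral.
Let u = x/b; then A² and the length scale cancel, so P = ∫_{1/12}^{1/6} u^2·(1 - u)^2 du ÷ ∫_{0}^{1} u^2·(1 - u)^2 du.
An antiderivative of u^2·(1 - u)^2 is u^3·(6·u^2 - 15·u + 10)/30; evaluating from 1/12 to 1/6 gives ≈ 0.0010135, while the full integral is 1/30.
Evaluating gives P = 0.03041.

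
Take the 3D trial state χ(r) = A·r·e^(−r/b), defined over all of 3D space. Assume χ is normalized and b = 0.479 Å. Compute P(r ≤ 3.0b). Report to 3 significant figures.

P ≈ 0.715

Integrate the radial probability density 4πr²|χ|² over r ≤ 3.0b.
The full normalization integral is A²·[3·π·b^5] = 1, fixing A².
Substituting u = r/b, A², 4π and the length scale all cancel in the ratio: P = ∫_{0}^{3.0} u^4·e^(-2·u) du / ∫_{0}^{∞} u^4·e^(-2·u) du.
With ∫ u^4·e^(-2·u) du = -(u^4/2 + u^3 + 3·u^2/2 + 3·u/2 + 3/4)·e^(-2·u) + C, the region integral is 3/4 - 345·e^(-6)/4 and the full one is 3/4.
Taking the ratio yields P = 0.7149.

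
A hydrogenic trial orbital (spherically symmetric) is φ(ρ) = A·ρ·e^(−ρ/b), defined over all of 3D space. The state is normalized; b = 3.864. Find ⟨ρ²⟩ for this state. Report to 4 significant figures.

By definition ⟨ρ²⟩ = ∫ ρ^2 |φ(ρ)|² 4πρ² dρ.
Since the A² factors cancel between numerator and denominator, ⟨ρ²⟩ = 15·b^2/2.
With b = 3.864, ⟨ρ^2⟩ = 111.98.

⟨ρ^2⟩ ≈ 112.0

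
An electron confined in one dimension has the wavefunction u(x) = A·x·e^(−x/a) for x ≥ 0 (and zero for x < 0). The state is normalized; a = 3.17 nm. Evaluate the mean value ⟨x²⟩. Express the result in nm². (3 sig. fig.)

⟨x²⟩ = ∫ x^2 |u|² dx over the full domain.
With ∫₀^∞ x^4 e^(−αx) dx = 4!/α^5, the ratio of the moment integral to the normalization integral gives ⟨x²⟩ = 3·a^2.
With a = 3.17, ⟨x^2⟩ = 30.15.

⟨x^2⟩ ≈ 30.1 nm^2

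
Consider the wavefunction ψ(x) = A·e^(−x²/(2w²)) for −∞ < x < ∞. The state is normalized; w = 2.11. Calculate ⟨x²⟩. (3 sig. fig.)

⟨x^2⟩ ≈ 2.23

⟨x²⟩ = ∫ x^2 |ψ|² dx over the full domain.
Using the Gaussian integral ∫_{−∞}^{∞} e^(−αx²) dx = √(π/α), since the A² factors cancel between numerator and denominator, ⟨x²⟩ = w^2/2.
Putting w = 2.11 gives 2.226.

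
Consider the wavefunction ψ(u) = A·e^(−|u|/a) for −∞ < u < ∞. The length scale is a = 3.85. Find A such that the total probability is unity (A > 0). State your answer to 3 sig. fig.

A ≈ 0.510

We need A² ∫|f|² du = 1, taking the integral from −∞ to ∞.
The integral (without the A² prefactor) comes out to a.
Plugging in a = 3.85 yields A = 0.5096.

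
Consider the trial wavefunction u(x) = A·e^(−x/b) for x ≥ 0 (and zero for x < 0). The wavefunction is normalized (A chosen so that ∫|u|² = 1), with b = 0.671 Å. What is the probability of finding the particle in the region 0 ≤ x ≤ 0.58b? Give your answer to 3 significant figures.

|u|² is the probability density, so P = ∫_{0}^{0.58b} |u|² dx.
Since A² = 1/(b/2), this is the region integral divided by the full normalization integral.
Substituting t = x/b, A² and the length scale cancel in the ratio: P = ∫_{0}^{0.58} e^(-2·t) dt / ∫_{0}^{∞} e^(-2·t) dt.
With ∫ e^(-2·t) dt = -e^(-2·t)/2 + C, the region integral is 1/2 - e^(-29/25)/2 and the full one is 1/2.
Taking the ratio, P = 0.6865.

P ≈ 0.687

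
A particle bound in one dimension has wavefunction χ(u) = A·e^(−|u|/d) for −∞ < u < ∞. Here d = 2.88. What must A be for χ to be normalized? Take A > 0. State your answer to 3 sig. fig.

A ≈ 0.589

Normalization requires ∫|χ|² du = 1, integrated from −∞ to ∞.
Carrying out the integral gives A² · d.
Hence A² = 1/[d].
Substituting d = 2.88 gives A² = 0.3472, so A = 0.5893.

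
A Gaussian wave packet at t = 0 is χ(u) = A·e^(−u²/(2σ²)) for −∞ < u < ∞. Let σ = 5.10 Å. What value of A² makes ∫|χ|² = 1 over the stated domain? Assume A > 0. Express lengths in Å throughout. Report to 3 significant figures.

Normalization requires ∫|χ|² du = 1, integrated from −∞ to ∞.
Using the Gaussian integral ∫_{−∞}^{∞} e^(−αu²) du = √(π/α), with χ = A·e^(−u²/(2σ²)), the integral evaluates to A²·[√(π)·σ].
So A² = (√(π)·σ)^(−1).
Substituting σ = 5.10 gives A² = 0.1106, so A = 0.3326.

A^2 ≈ 0.111 Å^(-1)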